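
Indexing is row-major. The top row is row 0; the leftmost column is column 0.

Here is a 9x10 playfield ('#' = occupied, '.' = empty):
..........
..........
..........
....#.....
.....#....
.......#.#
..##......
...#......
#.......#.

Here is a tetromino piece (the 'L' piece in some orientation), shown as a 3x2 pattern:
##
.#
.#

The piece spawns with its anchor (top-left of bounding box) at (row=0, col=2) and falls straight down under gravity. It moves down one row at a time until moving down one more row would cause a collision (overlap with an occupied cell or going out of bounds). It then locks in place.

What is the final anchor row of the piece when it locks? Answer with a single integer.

Spawn at (row=0, col=2). Try each row:
  row 0: fits
  row 1: fits
  row 2: fits
  row 3: fits
  row 4: blocked -> lock at row 3

Answer: 3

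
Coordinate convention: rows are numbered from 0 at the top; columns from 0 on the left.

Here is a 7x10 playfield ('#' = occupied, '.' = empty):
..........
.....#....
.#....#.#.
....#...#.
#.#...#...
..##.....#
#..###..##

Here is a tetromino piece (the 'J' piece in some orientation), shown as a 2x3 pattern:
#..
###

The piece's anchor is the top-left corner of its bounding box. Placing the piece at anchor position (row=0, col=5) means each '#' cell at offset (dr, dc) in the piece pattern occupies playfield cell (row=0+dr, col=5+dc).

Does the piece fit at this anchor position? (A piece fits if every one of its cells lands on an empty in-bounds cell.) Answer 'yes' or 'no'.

Check each piece cell at anchor (0, 5):
  offset (0,0) -> (0,5): empty -> OK
  offset (1,0) -> (1,5): occupied ('#') -> FAIL
  offset (1,1) -> (1,6): empty -> OK
  offset (1,2) -> (1,7): empty -> OK
All cells valid: no

Answer: no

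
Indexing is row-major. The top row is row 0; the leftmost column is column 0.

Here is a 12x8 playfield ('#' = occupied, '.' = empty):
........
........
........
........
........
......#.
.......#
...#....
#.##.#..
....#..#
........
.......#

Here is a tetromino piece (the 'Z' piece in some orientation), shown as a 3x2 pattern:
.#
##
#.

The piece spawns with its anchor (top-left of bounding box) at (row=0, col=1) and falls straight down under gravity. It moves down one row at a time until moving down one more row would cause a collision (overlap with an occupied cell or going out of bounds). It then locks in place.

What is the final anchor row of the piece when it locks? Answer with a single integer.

Spawn at (row=0, col=1). Try each row:
  row 0: fits
  row 1: fits
  row 2: fits
  row 3: fits
  row 4: fits
  row 5: fits
  row 6: fits
  row 7: blocked -> lock at row 6

Answer: 6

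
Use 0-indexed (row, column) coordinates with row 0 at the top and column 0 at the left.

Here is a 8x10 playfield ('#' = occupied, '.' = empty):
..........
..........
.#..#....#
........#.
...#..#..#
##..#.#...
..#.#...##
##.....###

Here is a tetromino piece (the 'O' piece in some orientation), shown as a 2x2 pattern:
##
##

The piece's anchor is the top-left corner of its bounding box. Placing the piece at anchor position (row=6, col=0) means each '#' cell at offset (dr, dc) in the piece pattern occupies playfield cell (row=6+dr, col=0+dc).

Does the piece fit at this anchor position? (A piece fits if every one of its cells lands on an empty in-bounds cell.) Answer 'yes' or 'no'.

Answer: no

Derivation:
Check each piece cell at anchor (6, 0):
  offset (0,0) -> (6,0): empty -> OK
  offset (0,1) -> (6,1): empty -> OK
  offset (1,0) -> (7,0): occupied ('#') -> FAIL
  offset (1,1) -> (7,1): occupied ('#') -> FAIL
All cells valid: no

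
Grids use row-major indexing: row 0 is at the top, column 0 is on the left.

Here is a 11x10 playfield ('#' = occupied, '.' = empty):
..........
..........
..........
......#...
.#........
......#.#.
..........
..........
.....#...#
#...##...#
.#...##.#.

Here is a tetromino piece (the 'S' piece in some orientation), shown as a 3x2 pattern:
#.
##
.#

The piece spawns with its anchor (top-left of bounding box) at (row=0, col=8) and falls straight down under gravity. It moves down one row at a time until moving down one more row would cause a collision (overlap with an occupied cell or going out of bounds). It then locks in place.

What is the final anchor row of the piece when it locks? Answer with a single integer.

Spawn at (row=0, col=8). Try each row:
  row 0: fits
  row 1: fits
  row 2: fits
  row 3: fits
  row 4: blocked -> lock at row 3

Answer: 3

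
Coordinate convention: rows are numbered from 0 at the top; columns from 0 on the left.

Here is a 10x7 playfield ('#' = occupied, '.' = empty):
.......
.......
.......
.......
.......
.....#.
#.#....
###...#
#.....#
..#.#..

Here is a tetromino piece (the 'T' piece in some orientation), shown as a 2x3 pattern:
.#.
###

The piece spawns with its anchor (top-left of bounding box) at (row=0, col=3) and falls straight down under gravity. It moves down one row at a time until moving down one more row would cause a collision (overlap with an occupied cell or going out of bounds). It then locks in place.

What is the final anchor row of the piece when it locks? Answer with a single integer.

Answer: 3

Derivation:
Spawn at (row=0, col=3). Try each row:
  row 0: fits
  row 1: fits
  row 2: fits
  row 3: fits
  row 4: blocked -> lock at row 3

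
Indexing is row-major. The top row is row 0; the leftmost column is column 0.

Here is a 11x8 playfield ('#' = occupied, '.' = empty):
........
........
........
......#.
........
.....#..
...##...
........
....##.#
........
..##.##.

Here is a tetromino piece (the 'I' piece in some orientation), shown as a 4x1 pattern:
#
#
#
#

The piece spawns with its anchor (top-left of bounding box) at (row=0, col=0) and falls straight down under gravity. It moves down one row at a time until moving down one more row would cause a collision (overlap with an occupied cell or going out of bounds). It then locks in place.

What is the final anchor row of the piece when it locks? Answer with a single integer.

Answer: 7

Derivation:
Spawn at (row=0, col=0). Try each row:
  row 0: fits
  row 1: fits
  row 2: fits
  row 3: fits
  row 4: fits
  row 5: fits
  row 6: fits
  row 7: fits
  row 8: blocked -> lock at row 7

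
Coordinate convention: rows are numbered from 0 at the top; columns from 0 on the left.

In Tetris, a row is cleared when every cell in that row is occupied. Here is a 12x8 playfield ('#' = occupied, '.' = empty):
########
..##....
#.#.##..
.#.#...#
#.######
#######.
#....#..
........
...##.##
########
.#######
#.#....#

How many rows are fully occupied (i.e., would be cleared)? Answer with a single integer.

Check each row:
  row 0: 0 empty cells -> FULL (clear)
  row 1: 6 empty cells -> not full
  row 2: 4 empty cells -> not full
  row 3: 5 empty cells -> not full
  row 4: 1 empty cell -> not full
  row 5: 1 empty cell -> not full
  row 6: 6 empty cells -> not full
  row 7: 8 empty cells -> not full
  row 8: 4 empty cells -> not full
  row 9: 0 empty cells -> FULL (clear)
  row 10: 1 empty cell -> not full
  row 11: 5 empty cells -> not full
Total rows cleared: 2

Answer: 2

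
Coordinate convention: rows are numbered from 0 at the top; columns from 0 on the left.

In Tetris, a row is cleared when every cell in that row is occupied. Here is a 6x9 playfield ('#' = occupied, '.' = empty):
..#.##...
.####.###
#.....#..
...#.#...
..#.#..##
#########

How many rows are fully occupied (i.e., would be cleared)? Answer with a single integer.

Check each row:
  row 0: 6 empty cells -> not full
  row 1: 2 empty cells -> not full
  row 2: 7 empty cells -> not full
  row 3: 7 empty cells -> not full
  row 4: 5 empty cells -> not full
  row 5: 0 empty cells -> FULL (clear)
Total rows cleared: 1

Answer: 1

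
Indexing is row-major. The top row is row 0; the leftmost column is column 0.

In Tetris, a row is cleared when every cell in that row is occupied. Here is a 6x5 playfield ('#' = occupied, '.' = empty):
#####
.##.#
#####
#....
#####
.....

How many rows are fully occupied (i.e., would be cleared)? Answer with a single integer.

Check each row:
  row 0: 0 empty cells -> FULL (clear)
  row 1: 2 empty cells -> not full
  row 2: 0 empty cells -> FULL (clear)
  row 3: 4 empty cells -> not full
  row 4: 0 empty cells -> FULL (clear)
  row 5: 5 empty cells -> not full
Total rows cleared: 3

Answer: 3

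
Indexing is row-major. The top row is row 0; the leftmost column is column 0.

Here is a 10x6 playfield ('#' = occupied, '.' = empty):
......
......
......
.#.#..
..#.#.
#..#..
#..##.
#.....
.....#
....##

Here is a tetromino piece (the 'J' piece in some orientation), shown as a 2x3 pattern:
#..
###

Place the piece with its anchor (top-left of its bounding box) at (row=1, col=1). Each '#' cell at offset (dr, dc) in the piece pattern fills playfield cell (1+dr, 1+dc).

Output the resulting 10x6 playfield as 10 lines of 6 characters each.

Fill (1+0,1+0) = (1,1)
Fill (1+1,1+0) = (2,1)
Fill (1+1,1+1) = (2,2)
Fill (1+1,1+2) = (2,3)

Answer: ......
.#....
.###..
.#.#..
..#.#.
#..#..
#..##.
#.....
.....#
....##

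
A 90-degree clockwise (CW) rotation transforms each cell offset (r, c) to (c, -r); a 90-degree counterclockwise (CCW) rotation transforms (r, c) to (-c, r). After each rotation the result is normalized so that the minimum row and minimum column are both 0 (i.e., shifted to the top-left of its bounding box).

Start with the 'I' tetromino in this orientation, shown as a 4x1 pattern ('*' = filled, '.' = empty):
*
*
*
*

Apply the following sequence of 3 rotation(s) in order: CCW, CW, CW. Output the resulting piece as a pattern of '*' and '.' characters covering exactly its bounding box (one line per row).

Start:
*
*
*
*
After rotation 1 (CCW):
****
After rotation 2 (CW):
*
*
*
*
After rotation 3 (CW):
****

Answer: ****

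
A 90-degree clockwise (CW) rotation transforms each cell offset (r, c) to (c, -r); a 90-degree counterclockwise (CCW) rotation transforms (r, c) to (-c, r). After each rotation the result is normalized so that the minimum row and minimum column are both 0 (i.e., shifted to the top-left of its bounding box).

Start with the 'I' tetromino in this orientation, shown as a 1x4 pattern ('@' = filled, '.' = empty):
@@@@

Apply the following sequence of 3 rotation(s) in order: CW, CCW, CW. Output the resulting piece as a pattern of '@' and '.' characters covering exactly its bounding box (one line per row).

Start:
@@@@
After rotation 1 (CW):
@
@
@
@
After rotation 2 (CCW):
@@@@
After rotation 3 (CW):
@
@
@
@

Answer: @
@
@
@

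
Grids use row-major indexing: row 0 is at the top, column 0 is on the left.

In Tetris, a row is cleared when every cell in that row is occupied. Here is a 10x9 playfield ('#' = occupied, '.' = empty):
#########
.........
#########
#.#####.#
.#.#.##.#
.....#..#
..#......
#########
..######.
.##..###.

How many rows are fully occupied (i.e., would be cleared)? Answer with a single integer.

Answer: 3

Derivation:
Check each row:
  row 0: 0 empty cells -> FULL (clear)
  row 1: 9 empty cells -> not full
  row 2: 0 empty cells -> FULL (clear)
  row 3: 2 empty cells -> not full
  row 4: 4 empty cells -> not full
  row 5: 7 empty cells -> not full
  row 6: 8 empty cells -> not full
  row 7: 0 empty cells -> FULL (clear)
  row 8: 3 empty cells -> not full
  row 9: 4 empty cells -> not full
Total rows cleared: 3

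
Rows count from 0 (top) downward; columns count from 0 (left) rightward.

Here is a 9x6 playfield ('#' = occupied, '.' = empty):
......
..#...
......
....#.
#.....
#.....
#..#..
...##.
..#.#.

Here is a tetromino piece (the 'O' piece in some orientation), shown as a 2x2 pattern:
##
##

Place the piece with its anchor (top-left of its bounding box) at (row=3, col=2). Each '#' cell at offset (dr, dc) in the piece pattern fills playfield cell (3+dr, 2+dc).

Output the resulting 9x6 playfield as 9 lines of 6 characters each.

Fill (3+0,2+0) = (3,2)
Fill (3+0,2+1) = (3,3)
Fill (3+1,2+0) = (4,2)
Fill (3+1,2+1) = (4,3)

Answer: ......
..#...
......
..###.
#.##..
#.....
#..#..
...##.
..#.#.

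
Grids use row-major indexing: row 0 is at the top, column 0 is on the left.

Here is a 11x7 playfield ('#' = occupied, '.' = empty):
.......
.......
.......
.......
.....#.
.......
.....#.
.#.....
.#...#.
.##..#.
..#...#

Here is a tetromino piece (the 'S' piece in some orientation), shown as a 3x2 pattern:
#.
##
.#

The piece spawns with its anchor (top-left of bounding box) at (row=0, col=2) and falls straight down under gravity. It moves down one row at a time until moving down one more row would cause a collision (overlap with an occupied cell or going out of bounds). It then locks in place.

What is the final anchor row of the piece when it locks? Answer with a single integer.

Spawn at (row=0, col=2). Try each row:
  row 0: fits
  row 1: fits
  row 2: fits
  row 3: fits
  row 4: fits
  row 5: fits
  row 6: fits
  row 7: fits
  row 8: blocked -> lock at row 7

Answer: 7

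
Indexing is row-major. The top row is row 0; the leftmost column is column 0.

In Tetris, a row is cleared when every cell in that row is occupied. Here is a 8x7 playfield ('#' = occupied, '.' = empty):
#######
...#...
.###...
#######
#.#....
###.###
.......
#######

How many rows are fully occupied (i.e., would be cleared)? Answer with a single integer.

Answer: 3

Derivation:
Check each row:
  row 0: 0 empty cells -> FULL (clear)
  row 1: 6 empty cells -> not full
  row 2: 4 empty cells -> not full
  row 3: 0 empty cells -> FULL (clear)
  row 4: 5 empty cells -> not full
  row 5: 1 empty cell -> not full
  row 6: 7 empty cells -> not full
  row 7: 0 empty cells -> FULL (clear)
Total rows cleared: 3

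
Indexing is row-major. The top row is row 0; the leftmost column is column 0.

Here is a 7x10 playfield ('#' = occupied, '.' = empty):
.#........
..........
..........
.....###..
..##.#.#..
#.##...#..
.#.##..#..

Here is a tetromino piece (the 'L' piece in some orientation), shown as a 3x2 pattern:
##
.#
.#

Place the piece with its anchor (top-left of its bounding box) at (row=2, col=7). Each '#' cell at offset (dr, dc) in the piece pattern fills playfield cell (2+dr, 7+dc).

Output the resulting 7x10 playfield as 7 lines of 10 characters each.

Answer: .#........
..........
.......##.
.....####.
..##.#.##.
#.##...#..
.#.##..#..

Derivation:
Fill (2+0,7+0) = (2,7)
Fill (2+0,7+1) = (2,8)
Fill (2+1,7+1) = (3,8)
Fill (2+2,7+1) = (4,8)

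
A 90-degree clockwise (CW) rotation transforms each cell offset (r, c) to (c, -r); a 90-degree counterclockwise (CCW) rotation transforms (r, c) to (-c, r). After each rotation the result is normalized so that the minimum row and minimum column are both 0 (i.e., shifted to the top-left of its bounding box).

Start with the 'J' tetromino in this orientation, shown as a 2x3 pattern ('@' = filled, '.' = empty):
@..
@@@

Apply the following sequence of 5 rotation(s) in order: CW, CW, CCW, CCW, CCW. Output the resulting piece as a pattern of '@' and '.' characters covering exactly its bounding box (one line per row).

Answer: .@
.@
@@

Derivation:
Start:
@..
@@@
After rotation 1 (CW):
@@
@.
@.
After rotation 2 (CW):
@@@
..@
After rotation 3 (CCW):
@@
@.
@.
After rotation 4 (CCW):
@..
@@@
After rotation 5 (CCW):
.@
.@
@@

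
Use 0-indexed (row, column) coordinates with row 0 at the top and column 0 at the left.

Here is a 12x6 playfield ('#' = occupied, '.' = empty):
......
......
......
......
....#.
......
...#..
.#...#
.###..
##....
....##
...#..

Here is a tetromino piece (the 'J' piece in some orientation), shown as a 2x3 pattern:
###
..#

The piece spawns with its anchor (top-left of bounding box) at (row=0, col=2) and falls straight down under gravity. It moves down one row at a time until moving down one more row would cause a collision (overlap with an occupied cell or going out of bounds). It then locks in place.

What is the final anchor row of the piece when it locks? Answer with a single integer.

Spawn at (row=0, col=2). Try each row:
  row 0: fits
  row 1: fits
  row 2: fits
  row 3: blocked -> lock at row 2

Answer: 2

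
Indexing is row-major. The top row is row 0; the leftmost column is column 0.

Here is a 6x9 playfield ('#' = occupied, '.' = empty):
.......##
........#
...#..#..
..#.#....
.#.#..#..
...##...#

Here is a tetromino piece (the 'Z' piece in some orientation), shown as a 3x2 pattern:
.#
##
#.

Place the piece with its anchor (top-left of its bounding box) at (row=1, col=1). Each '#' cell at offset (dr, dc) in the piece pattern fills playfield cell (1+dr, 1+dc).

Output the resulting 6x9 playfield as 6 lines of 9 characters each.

Fill (1+0,1+1) = (1,2)
Fill (1+1,1+0) = (2,1)
Fill (1+1,1+1) = (2,2)
Fill (1+2,1+0) = (3,1)

Answer: .......##
..#.....#
.###..#..
.##.#....
.#.#..#..
...##...#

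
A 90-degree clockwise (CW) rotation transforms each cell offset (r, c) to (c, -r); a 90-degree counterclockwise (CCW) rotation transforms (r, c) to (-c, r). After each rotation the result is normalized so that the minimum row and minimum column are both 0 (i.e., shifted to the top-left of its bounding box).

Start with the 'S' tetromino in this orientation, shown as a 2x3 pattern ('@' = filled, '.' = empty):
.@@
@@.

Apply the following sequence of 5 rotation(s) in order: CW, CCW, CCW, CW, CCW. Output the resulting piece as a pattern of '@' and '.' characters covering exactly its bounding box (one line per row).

Answer: @.
@@
.@

Derivation:
Start:
.@@
@@.
After rotation 1 (CW):
@.
@@
.@
After rotation 2 (CCW):
.@@
@@.
After rotation 3 (CCW):
@.
@@
.@
After rotation 4 (CW):
.@@
@@.
After rotation 5 (CCW):
@.
@@
.@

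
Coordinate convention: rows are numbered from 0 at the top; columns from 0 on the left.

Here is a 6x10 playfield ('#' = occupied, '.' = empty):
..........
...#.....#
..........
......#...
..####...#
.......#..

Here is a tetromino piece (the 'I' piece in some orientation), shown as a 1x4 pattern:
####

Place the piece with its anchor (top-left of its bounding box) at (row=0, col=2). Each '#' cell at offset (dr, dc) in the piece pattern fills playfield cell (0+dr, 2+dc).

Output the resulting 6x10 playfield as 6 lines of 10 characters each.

Answer: ..####....
...#.....#
..........
......#...
..####...#
.......#..

Derivation:
Fill (0+0,2+0) = (0,2)
Fill (0+0,2+1) = (0,3)
Fill (0+0,2+2) = (0,4)
Fill (0+0,2+3) = (0,5)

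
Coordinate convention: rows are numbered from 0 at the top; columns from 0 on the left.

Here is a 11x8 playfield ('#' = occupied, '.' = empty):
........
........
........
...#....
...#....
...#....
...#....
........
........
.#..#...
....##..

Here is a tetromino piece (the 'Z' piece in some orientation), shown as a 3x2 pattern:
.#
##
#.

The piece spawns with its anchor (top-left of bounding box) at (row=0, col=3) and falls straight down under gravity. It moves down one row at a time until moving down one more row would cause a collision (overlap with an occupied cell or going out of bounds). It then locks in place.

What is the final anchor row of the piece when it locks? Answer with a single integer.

Spawn at (row=0, col=3). Try each row:
  row 0: fits
  row 1: blocked -> lock at row 0

Answer: 0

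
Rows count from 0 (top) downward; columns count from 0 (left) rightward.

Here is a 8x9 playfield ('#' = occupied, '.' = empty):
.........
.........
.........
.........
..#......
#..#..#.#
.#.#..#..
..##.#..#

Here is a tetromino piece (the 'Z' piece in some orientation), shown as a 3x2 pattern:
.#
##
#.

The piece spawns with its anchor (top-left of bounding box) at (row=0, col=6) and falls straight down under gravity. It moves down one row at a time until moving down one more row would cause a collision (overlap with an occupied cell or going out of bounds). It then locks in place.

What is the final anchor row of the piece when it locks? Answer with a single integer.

Spawn at (row=0, col=6). Try each row:
  row 0: fits
  row 1: fits
  row 2: fits
  row 3: blocked -> lock at row 2

Answer: 2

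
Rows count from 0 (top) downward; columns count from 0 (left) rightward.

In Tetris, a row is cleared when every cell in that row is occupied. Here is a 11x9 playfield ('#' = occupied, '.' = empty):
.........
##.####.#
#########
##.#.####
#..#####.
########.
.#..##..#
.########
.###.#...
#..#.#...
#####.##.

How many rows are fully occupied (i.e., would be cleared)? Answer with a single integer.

Answer: 1

Derivation:
Check each row:
  row 0: 9 empty cells -> not full
  row 1: 2 empty cells -> not full
  row 2: 0 empty cells -> FULL (clear)
  row 3: 2 empty cells -> not full
  row 4: 3 empty cells -> not full
  row 5: 1 empty cell -> not full
  row 6: 5 empty cells -> not full
  row 7: 1 empty cell -> not full
  row 8: 5 empty cells -> not full
  row 9: 6 empty cells -> not full
  row 10: 2 empty cells -> not full
Total rows cleared: 1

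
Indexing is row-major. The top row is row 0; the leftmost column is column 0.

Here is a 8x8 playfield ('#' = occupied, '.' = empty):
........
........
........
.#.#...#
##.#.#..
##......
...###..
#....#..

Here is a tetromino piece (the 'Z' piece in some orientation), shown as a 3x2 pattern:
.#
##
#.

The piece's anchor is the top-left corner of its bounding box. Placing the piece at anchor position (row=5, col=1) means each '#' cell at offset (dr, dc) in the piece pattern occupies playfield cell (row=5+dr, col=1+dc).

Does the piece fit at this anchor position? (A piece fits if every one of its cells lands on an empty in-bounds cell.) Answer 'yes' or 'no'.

Check each piece cell at anchor (5, 1):
  offset (0,1) -> (5,2): empty -> OK
  offset (1,0) -> (6,1): empty -> OK
  offset (1,1) -> (6,2): empty -> OK
  offset (2,0) -> (7,1): empty -> OK
All cells valid: yes

Answer: yes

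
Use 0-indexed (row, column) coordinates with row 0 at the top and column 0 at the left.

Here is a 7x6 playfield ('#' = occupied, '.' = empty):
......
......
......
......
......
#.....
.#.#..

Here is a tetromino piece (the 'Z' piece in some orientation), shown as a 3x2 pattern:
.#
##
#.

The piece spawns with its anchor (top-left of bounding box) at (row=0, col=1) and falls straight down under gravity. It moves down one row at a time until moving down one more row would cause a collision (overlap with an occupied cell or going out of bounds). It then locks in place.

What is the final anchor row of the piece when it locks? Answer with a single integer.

Answer: 3

Derivation:
Spawn at (row=0, col=1). Try each row:
  row 0: fits
  row 1: fits
  row 2: fits
  row 3: fits
  row 4: blocked -> lock at row 3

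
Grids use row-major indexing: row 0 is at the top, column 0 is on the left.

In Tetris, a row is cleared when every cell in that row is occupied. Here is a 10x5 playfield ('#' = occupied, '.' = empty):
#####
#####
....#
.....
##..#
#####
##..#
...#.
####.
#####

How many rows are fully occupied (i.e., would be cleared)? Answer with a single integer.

Check each row:
  row 0: 0 empty cells -> FULL (clear)
  row 1: 0 empty cells -> FULL (clear)
  row 2: 4 empty cells -> not full
  row 3: 5 empty cells -> not full
  row 4: 2 empty cells -> not full
  row 5: 0 empty cells -> FULL (clear)
  row 6: 2 empty cells -> not full
  row 7: 4 empty cells -> not full
  row 8: 1 empty cell -> not full
  row 9: 0 empty cells -> FULL (clear)
Total rows cleared: 4

Answer: 4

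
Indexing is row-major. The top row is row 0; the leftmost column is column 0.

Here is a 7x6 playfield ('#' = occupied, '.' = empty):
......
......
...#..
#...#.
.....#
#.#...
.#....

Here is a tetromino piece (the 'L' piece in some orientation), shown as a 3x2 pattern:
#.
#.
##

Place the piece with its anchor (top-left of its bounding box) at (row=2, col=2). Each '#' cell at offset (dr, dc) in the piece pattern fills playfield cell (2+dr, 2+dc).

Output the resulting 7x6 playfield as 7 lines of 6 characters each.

Answer: ......
......
..##..
#.#.#.
..##.#
#.#...
.#....

Derivation:
Fill (2+0,2+0) = (2,2)
Fill (2+1,2+0) = (3,2)
Fill (2+2,2+0) = (4,2)
Fill (2+2,2+1) = (4,3)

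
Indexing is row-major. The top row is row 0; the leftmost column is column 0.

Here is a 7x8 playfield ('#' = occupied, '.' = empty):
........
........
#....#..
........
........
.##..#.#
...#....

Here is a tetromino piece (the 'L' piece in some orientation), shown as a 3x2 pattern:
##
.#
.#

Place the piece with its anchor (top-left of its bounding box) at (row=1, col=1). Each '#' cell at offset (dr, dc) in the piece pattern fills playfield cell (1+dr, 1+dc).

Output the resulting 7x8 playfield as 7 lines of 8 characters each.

Fill (1+0,1+0) = (1,1)
Fill (1+0,1+1) = (1,2)
Fill (1+1,1+1) = (2,2)
Fill (1+2,1+1) = (3,2)

Answer: ........
.##.....
#.#..#..
..#.....
........
.##..#.#
...#....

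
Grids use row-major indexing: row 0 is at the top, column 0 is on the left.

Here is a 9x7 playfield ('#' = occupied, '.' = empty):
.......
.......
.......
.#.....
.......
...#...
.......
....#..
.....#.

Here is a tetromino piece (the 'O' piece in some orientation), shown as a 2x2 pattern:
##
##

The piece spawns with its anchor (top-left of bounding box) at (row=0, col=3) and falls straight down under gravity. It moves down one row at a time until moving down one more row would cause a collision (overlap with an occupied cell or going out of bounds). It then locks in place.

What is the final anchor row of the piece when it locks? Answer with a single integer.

Answer: 3

Derivation:
Spawn at (row=0, col=3). Try each row:
  row 0: fits
  row 1: fits
  row 2: fits
  row 3: fits
  row 4: blocked -> lock at row 3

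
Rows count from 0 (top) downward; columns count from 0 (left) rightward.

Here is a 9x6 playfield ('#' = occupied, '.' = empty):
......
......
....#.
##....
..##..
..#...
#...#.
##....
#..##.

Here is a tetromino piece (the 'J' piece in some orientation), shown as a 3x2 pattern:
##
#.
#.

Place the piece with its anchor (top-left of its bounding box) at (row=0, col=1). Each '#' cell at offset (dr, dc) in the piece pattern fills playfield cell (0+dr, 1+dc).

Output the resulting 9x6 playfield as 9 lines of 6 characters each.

Answer: .##...
.#....
.#..#.
##....
..##..
..#...
#...#.
##....
#..##.

Derivation:
Fill (0+0,1+0) = (0,1)
Fill (0+0,1+1) = (0,2)
Fill (0+1,1+0) = (1,1)
Fill (0+2,1+0) = (2,1)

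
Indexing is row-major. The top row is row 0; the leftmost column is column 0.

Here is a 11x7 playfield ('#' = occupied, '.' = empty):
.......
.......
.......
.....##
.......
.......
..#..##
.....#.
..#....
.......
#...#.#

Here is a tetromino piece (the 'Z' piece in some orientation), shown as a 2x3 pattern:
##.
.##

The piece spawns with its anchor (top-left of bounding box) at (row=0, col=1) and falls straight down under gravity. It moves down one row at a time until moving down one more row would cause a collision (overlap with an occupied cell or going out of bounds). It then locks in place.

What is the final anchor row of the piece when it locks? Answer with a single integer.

Answer: 4

Derivation:
Spawn at (row=0, col=1). Try each row:
  row 0: fits
  row 1: fits
  row 2: fits
  row 3: fits
  row 4: fits
  row 5: blocked -> lock at row 4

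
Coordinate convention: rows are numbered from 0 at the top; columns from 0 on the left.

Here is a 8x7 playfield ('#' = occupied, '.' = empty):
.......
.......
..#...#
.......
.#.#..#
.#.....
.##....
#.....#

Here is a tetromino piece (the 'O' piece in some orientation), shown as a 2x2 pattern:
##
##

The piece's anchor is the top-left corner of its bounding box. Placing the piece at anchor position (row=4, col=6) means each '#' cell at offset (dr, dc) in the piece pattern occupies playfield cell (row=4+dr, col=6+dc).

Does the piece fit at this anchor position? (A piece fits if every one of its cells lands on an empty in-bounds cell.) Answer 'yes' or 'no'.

Answer: no

Derivation:
Check each piece cell at anchor (4, 6):
  offset (0,0) -> (4,6): occupied ('#') -> FAIL
  offset (0,1) -> (4,7): out of bounds -> FAIL
  offset (1,0) -> (5,6): empty -> OK
  offset (1,1) -> (5,7): out of bounds -> FAIL
All cells valid: no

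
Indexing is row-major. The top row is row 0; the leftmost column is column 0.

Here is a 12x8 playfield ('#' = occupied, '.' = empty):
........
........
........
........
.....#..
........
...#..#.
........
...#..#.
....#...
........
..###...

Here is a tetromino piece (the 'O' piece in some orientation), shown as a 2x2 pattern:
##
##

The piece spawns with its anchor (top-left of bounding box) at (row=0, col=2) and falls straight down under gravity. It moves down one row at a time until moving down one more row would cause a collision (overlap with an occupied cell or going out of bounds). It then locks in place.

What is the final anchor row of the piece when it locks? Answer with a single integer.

Answer: 4

Derivation:
Spawn at (row=0, col=2). Try each row:
  row 0: fits
  row 1: fits
  row 2: fits
  row 3: fits
  row 4: fits
  row 5: blocked -> lock at row 4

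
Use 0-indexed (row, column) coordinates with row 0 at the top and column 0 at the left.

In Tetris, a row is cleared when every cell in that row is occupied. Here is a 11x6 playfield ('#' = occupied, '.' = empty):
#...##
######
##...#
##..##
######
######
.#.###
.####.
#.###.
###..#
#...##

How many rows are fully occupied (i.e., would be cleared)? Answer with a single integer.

Check each row:
  row 0: 3 empty cells -> not full
  row 1: 0 empty cells -> FULL (clear)
  row 2: 3 empty cells -> not full
  row 3: 2 empty cells -> not full
  row 4: 0 empty cells -> FULL (clear)
  row 5: 0 empty cells -> FULL (clear)
  row 6: 2 empty cells -> not full
  row 7: 2 empty cells -> not full
  row 8: 2 empty cells -> not full
  row 9: 2 empty cells -> not full
  row 10: 3 empty cells -> not full
Total rows cleared: 3

Answer: 3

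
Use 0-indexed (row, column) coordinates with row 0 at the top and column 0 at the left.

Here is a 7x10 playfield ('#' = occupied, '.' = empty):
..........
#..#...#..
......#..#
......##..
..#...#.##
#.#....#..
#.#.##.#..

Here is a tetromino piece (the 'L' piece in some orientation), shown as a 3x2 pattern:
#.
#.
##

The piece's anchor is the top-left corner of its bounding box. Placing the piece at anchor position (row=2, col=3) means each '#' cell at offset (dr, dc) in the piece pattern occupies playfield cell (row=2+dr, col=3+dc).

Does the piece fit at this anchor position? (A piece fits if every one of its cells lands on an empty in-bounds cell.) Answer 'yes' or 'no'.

Answer: yes

Derivation:
Check each piece cell at anchor (2, 3):
  offset (0,0) -> (2,3): empty -> OK
  offset (1,0) -> (3,3): empty -> OK
  offset (2,0) -> (4,3): empty -> OK
  offset (2,1) -> (4,4): empty -> OK
All cells valid: yes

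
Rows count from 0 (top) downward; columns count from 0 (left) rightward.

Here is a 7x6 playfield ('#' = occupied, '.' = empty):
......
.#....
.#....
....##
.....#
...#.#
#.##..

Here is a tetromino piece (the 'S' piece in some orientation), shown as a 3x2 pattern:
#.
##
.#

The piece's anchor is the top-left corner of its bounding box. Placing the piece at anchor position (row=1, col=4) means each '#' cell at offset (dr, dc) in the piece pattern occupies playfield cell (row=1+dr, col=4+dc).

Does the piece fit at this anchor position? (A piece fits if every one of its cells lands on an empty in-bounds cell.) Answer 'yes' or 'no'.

Check each piece cell at anchor (1, 4):
  offset (0,0) -> (1,4): empty -> OK
  offset (1,0) -> (2,4): empty -> OK
  offset (1,1) -> (2,5): empty -> OK
  offset (2,1) -> (3,5): occupied ('#') -> FAIL
All cells valid: no

Answer: no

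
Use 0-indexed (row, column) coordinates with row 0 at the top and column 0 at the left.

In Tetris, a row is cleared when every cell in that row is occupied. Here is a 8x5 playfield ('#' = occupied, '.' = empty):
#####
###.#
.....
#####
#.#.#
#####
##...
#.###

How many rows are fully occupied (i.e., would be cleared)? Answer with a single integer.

Answer: 3

Derivation:
Check each row:
  row 0: 0 empty cells -> FULL (clear)
  row 1: 1 empty cell -> not full
  row 2: 5 empty cells -> not full
  row 3: 0 empty cells -> FULL (clear)
  row 4: 2 empty cells -> not full
  row 5: 0 empty cells -> FULL (clear)
  row 6: 3 empty cells -> not full
  row 7: 1 empty cell -> not full
Total rows cleared: 3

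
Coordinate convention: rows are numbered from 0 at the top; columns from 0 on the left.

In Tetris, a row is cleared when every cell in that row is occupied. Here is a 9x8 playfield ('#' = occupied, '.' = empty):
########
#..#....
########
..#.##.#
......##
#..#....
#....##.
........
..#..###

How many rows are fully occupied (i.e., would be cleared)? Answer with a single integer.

Check each row:
  row 0: 0 empty cells -> FULL (clear)
  row 1: 6 empty cells -> not full
  row 2: 0 empty cells -> FULL (clear)
  row 3: 4 empty cells -> not full
  row 4: 6 empty cells -> not full
  row 5: 6 empty cells -> not full
  row 6: 5 empty cells -> not full
  row 7: 8 empty cells -> not full
  row 8: 4 empty cells -> not full
Total rows cleared: 2

Answer: 2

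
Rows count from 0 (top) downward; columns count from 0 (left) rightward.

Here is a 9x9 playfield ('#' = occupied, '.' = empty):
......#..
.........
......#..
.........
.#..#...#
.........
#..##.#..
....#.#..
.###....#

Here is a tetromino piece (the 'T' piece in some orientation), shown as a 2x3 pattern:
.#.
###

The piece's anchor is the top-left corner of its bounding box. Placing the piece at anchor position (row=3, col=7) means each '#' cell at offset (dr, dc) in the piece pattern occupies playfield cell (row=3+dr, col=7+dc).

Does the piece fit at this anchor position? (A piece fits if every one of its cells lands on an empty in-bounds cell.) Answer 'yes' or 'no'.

Check each piece cell at anchor (3, 7):
  offset (0,1) -> (3,8): empty -> OK
  offset (1,0) -> (4,7): empty -> OK
  offset (1,1) -> (4,8): occupied ('#') -> FAIL
  offset (1,2) -> (4,9): out of bounds -> FAIL
All cells valid: no

Answer: no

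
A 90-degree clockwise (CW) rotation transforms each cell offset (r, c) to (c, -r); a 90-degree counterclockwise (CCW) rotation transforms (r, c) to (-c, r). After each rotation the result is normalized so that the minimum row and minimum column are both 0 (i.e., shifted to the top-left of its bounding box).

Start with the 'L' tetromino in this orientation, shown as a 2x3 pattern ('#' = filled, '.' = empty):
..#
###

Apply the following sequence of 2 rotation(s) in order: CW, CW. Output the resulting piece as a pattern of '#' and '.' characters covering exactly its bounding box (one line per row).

Start:
..#
###
After rotation 1 (CW):
#.
#.
##
After rotation 2 (CW):
###
#..

Answer: ###
#..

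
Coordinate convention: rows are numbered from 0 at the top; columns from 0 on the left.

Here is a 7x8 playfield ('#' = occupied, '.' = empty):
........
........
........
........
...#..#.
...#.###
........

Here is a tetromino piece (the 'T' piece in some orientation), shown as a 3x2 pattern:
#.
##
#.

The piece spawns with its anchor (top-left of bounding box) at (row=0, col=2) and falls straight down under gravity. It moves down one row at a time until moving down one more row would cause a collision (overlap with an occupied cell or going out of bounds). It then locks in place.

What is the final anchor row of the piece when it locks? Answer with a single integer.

Spawn at (row=0, col=2). Try each row:
  row 0: fits
  row 1: fits
  row 2: fits
  row 3: blocked -> lock at row 2

Answer: 2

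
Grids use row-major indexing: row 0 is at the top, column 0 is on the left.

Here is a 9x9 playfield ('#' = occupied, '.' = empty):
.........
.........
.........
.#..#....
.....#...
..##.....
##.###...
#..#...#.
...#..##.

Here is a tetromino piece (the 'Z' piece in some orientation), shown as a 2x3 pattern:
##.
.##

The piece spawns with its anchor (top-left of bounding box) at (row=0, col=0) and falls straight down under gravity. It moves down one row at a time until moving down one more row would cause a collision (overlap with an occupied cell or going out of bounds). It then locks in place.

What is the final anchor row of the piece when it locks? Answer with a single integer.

Answer: 1

Derivation:
Spawn at (row=0, col=0). Try each row:
  row 0: fits
  row 1: fits
  row 2: blocked -> lock at row 1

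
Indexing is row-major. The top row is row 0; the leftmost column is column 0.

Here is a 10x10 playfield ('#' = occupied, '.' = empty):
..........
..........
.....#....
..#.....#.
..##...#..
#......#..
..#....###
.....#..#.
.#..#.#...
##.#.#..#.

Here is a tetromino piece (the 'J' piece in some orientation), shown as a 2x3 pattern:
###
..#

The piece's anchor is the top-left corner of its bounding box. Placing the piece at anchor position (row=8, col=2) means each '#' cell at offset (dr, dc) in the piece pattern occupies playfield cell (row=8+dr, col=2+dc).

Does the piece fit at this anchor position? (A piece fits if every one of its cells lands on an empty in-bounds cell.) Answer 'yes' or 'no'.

Answer: no

Derivation:
Check each piece cell at anchor (8, 2):
  offset (0,0) -> (8,2): empty -> OK
  offset (0,1) -> (8,3): empty -> OK
  offset (0,2) -> (8,4): occupied ('#') -> FAIL
  offset (1,2) -> (9,4): empty -> OK
All cells valid: no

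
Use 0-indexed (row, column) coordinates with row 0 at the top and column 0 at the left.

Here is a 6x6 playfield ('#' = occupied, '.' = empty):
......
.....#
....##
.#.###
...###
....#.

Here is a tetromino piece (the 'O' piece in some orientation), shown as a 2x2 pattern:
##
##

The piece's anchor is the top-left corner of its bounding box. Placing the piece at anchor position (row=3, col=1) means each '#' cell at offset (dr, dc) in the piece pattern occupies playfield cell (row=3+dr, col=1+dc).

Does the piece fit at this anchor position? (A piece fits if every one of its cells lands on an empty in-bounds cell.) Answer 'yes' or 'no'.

Check each piece cell at anchor (3, 1):
  offset (0,0) -> (3,1): occupied ('#') -> FAIL
  offset (0,1) -> (3,2): empty -> OK
  offset (1,0) -> (4,1): empty -> OK
  offset (1,1) -> (4,2): empty -> OK
All cells valid: no

Answer: no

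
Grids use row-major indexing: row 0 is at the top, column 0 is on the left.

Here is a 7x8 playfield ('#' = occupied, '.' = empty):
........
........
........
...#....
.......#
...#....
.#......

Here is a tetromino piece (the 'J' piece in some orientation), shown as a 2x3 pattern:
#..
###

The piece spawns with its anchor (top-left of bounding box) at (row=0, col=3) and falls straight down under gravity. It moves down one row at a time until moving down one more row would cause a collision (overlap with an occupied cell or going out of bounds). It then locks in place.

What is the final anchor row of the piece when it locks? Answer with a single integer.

Answer: 1

Derivation:
Spawn at (row=0, col=3). Try each row:
  row 0: fits
  row 1: fits
  row 2: blocked -> lock at row 1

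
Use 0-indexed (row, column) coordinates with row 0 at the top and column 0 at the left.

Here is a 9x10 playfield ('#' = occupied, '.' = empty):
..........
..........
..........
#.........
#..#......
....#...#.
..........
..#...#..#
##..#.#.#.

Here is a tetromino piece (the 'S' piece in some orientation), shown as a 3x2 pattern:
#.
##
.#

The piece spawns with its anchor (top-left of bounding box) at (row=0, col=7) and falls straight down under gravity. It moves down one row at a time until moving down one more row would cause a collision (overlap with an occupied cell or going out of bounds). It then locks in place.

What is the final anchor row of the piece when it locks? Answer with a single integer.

Spawn at (row=0, col=7). Try each row:
  row 0: fits
  row 1: fits
  row 2: fits
  row 3: blocked -> lock at row 2

Answer: 2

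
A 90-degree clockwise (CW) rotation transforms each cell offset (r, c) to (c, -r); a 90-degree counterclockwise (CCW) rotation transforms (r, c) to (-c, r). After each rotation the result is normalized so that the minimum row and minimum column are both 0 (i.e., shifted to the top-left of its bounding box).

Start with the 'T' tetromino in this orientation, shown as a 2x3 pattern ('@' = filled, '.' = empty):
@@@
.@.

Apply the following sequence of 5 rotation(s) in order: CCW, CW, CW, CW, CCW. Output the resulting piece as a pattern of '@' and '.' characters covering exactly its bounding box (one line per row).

Answer: .@
@@
.@

Derivation:
Start:
@@@
.@.
After rotation 1 (CCW):
@.
@@
@.
After rotation 2 (CW):
@@@
.@.
After rotation 3 (CW):
.@
@@
.@
After rotation 4 (CW):
.@.
@@@
After rotation 5 (CCW):
.@
@@
.@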